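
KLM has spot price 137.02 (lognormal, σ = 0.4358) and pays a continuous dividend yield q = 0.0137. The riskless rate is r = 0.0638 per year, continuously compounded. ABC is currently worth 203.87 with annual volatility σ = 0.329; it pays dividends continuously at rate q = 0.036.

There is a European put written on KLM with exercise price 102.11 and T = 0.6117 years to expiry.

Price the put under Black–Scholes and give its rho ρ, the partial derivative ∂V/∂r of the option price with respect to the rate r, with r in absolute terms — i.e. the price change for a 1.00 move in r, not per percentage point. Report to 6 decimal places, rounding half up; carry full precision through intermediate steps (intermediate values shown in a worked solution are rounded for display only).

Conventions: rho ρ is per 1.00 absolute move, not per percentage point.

price = 3.554226
ρ = -13.036753

σ√T = 0.4358·√0.6117 = 0.340845
d₁ = (ln(S/K) + (r−q+σ²/2)T) / (σ√T) = (ln(137.02/102.11) + (0.0638−0.0137+0.4358²/2)·0.6117) / 0.340845 = (0.294076 + 0.088734) / 0.340845 = 1.123121
d₂ = d₁ − σ√T = 1.123121 − 0.340845 = 0.782277
e^{−rT} = 0.961725
e^{−qT} = 0.991655
N(−d₁) = 0.130693,  N(−d₂) = 0.217026
Put price V = K·e^{−rT}·N(−d₂) − S·e^{−qT}·N(−d₁) = 21.312331 − 17.758104 = 3.554226
ρ = −K·T·e^{−rT}·N(−d₂) = -13.036753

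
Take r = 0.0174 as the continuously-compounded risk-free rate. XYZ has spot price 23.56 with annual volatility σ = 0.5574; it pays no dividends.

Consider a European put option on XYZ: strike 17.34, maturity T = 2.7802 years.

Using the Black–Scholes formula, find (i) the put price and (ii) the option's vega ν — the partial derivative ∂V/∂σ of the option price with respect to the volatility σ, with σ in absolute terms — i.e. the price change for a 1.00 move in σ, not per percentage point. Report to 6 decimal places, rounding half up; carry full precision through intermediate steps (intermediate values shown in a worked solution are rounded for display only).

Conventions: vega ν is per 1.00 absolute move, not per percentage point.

price = 4.126481
ν = 10.952115

σ√T = 0.5574·√2.7802 = 0.929405
d₁ = (ln(S/K) + (r+σ²/2)T) / (σ√T) = (ln(23.56/17.34) + (0.0174+0.5574²/2)·2.7802) / 0.929405 = (0.306534 + 0.480272) / 0.929405 = 0.846570
d₂ = d₁ − σ√T = 0.846570 − 0.929405 = -0.082835
e^{−rT} = 0.952776
N(−d₁) = 0.198617,  N(−d₂) = 0.533008
Put price V = K·e^{−rT}·N(−d₂) − S·N(−d₁) = 8.805905 − 4.679424 = 4.126481
φ(d₁) = (1/√(2π))·e^{−d₁²/2} = 0.278795
ν = S·φ(d₁)·√T = 10.952115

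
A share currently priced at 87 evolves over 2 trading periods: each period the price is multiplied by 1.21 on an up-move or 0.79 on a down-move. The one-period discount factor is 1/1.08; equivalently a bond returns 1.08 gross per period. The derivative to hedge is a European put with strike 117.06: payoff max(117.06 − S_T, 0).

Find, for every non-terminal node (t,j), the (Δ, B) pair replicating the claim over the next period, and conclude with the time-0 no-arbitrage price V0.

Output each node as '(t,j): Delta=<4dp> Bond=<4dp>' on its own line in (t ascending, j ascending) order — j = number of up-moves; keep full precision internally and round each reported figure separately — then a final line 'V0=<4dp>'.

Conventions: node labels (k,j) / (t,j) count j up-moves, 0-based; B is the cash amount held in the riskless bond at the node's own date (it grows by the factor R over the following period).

Under the risk-neutral measure, an up-move has probability p* = (R−d)/(u−d) = 0.6905 and values discount at R = 1.08.
Payoffs at expiry: V(2,0)=62.7633, V(2,1)=33.8967, V(2,2)=0.0000
(1,0): S=68.7300. Δ = (V_up−V_dn)/(S_up−S_dn) = (33.8967−62.7633)/(83.1633−54.2967) = -1.0000. V = [p*·33.8967 + (1−p*)·62.7633]/1.08 = 39.6589. B = V − Δ·S = 108.3889.
(1,1): S=105.2700. Δ = (V_up−V_dn)/(S_up−S_dn) = (0.0000−33.8967)/(127.3767−83.1633) = -0.7667. V = [p*·0.0000 + (1−p*)·33.8967]/1.08 = 9.7147. B = V − Δ·S = 90.4211.
(0,0): S=87.0000. Δ = (V_up−V_dn)/(S_up−S_dn) = (9.7147−39.6589)/(105.2700−68.7300) = -0.8195. V = [p*·9.7147 + (1−p*)·39.6589]/1.08 = 17.5770. B = V − Δ·S = 88.8727.
As a check, the time-0 holding Δ(0,0)·S0 + B(0,0) comes to 17.5770 — exactly V0.

(0,0): Delta=-0.8195 Bond=88.8727
(1,0): Delta=-1.0000 Bond=108.3889
(1,1): Delta=-0.7667 Bond=90.4211
V0=17.5770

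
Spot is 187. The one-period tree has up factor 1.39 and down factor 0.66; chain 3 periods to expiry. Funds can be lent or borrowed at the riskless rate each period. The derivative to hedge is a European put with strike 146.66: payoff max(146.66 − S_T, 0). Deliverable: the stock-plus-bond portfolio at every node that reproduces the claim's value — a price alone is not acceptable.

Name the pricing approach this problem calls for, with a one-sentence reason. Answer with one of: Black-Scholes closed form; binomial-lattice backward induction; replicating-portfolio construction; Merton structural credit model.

Key observation: the deliverable is the dynamic trading strategy on the 3-step tree (spot 187, moves 1.39 and 0.66), so the valuation must go through the node-by-node replicating-portfolio solve.

framework: replicating-portfolio construction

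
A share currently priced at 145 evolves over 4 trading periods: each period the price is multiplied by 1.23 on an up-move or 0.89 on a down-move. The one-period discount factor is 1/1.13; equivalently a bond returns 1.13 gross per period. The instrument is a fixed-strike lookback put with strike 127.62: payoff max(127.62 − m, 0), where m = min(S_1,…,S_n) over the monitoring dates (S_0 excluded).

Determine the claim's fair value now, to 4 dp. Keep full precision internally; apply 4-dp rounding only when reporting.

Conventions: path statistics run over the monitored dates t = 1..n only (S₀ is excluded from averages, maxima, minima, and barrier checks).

price = 0.9676

Set p* = 0.7059 (from d < R < u); the path-dependent value is the discounted p*-expectation over all price paths.
Enumerate all 2^4 = 16 price paths (U = up ×1.23, D = down ×0.89); each path with k up-moves has probability p*^k·(1−p*)^(4−k).
DDDD: m=90.9762, payoff=36.6438, prob=0.007483
UDDD: m=125.7312, payoff=1.8888, prob=0.017960
DUDD: m=125.7312, payoff=1.8888, prob=0.017960
UUDD: m=173.7634, payoff=0.0000, prob=0.043103
DDUD: m=114.8545, payoff=12.7655, prob=0.017960
UDUD: m=158.7315, payoff=0.0000, prob=0.043103
DUUD: m=129.0500, payoff=0.0000, prob=0.043103
UUUD: m=178.3500, payoff=0.0000, prob=0.103447
DDDU: m=102.2205, payoff=25.3995, prob=0.017960
UDDU: m=141.2710, payoff=0.0000, prob=0.043103
DUDU: m=129.0500, payoff=0.0000, prob=0.043103
UUDU: m=178.3500, payoff=0.0000, prob=0.103447
DDUU: m=114.8545, payoff=12.7655, prob=0.043103
UDUU: m=158.7315, payoff=0.0000, prob=0.103447
DUUU: m=129.0500, payoff=0.0000, prob=0.103447
UUUU: m=178.3500, payoff=0.0000, prob=0.248273
Price = Σ prob·payoff / R^4 = 1.577711 / 1.630474 = 0.9676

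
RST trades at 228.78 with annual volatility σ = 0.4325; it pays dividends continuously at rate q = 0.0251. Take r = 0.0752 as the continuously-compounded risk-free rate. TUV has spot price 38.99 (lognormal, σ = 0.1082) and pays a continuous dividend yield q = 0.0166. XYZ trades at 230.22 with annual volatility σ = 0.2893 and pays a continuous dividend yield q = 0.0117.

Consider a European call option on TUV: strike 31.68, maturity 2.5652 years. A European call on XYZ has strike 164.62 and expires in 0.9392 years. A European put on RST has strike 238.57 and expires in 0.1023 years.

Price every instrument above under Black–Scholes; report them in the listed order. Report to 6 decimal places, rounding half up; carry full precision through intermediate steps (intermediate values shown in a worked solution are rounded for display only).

[TUV call K=31.68]
σ√T = 0.1082·√2.5652 = 0.173296
d₁ = (ln(S/K) + (r−q+σ²/2)T) / (σ√T) = (ln(38.99/31.68) + (0.0752−0.0166+0.1082²/2)·2.5652) / 0.173296 = (0.207620 + 0.165336) / 0.173296 = 2.152136
d₂ = d₁ − σ√T = 2.152136 − 0.173296 = 1.978841
e^{−rT} = 0.824562
e^{−qT} = 0.958312
N(d₁) = 0.984307,  N(d₂) = 0.976083
price = S·e^{−qT}·N(d₁) − K·e^{−rT}·N(d₂) = 36.778195 − 25.497360 = 11.280835
[XYZ call K=164.62]
σ√T = 0.2893·√0.9392 = 0.280367
d₁ = (ln(S/K) + (r−q+σ²/2)T) / (σ√T) = (ln(230.22/164.62) + (0.0752−0.0117+0.2893²/2)·0.9392) / 0.280367 = (0.335396 + 0.098942) / 0.280367 = 1.549174
d₂ = d₁ − σ√T = 1.549174 − 0.280367 = 1.268806
e^{−rT} = 0.931809
e^{−qT} = 0.989072
N(d₁) = 0.939330,  N(d₂) = 0.897745
price = S·e^{−qT}·N(d₁) − K·e^{−rT}·N(d₂) = 213.889239 − 137.708980 = 76.180259
[RST put K=238.57]
σ√T = 0.4325·√0.1023 = 0.138332
d₁ = (ln(S/K) + (r−q+σ²/2)T) / (σ√T) = (ln(228.78/238.57) + (0.0752−0.0251+0.4325²/2)·0.1023) / 0.138332 = (-0.041902 + 0.014693) / 0.138332 = -0.196691
d₂ = d₁ − σ√T = -0.196691 − 0.138332 = -0.335024
e^{−rT} = 0.992337
e^{−qT} = 0.997436
N(−d₁) = 0.577965,  N(−d₂) = 0.631196
price = K·e^{−rT}·N(−d₂) − S·e^{−qT}·N(−d₁) = 149.430520 − 131.887838 = 17.542682

price(TUV call K=31.68) = 11.280835
price(XYZ call K=164.62) = 76.180259
price(RST put K=238.57) = 17.542682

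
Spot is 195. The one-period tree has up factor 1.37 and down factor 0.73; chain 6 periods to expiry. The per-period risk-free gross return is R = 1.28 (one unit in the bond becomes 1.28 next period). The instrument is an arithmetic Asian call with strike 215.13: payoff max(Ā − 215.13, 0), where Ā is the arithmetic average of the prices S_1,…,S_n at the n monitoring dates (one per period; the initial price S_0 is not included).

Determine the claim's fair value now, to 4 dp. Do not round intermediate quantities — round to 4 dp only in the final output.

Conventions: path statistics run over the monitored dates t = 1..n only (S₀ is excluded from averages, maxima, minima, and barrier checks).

price = 66.1863

Under the martingale measure an up-move has probability p* = 0.8594; value the claim as the probability-weighted average of per-path payoffs, discounted 6 periods at R = 1.28.
Enumerate all 2^6 = 64 price paths (U = up ×1.37, D = down ×0.73); each path with k up-moves has probability p*^k·(1−p*)^(6−k).
DDDDDD: Ā=74.5726, payoff=0.0000, prob=0.000008
UDDDDD: Ā=139.9513, payoff=0.0000, prob=0.000047
DUDDDD: Ā=119.1513, payoff=0.0000, prob=0.000047
UUDDDD: Ā=223.6127, payoff=8.4827, prob=0.000289
DDUDDD: Ā=103.9673, payoff=0.0000, prob=0.000047
UDUDDD: Ā=195.1167, payoff=0.0000, prob=0.000289
DUUDDD: Ā=174.3167, payoff=0.0000, prob=0.000289
UUUDDD: Ā=327.1422, payoff=112.0122, prob=0.001765
DDDUDD: Ā=92.8830, payoff=0.0000, prob=0.000047
UDDUDD: Ā=174.3146, payoff=0.0000, prob=0.000289
DUDUDD: Ā=153.5146, payoff=0.0000, prob=0.000289
UUDUDD: Ā=288.1027, payoff=72.9727, prob=0.001765
DDUUDD: Ā=138.3306, payoff=0.0000, prob=0.000289
UDUUDD: Ā=259.6067, payoff=44.4767, prob=0.001765
DUUUDD: Ā=238.8067, payoff=23.6767, prob=0.001765
UUUUDD: Ā=448.1715, payoff=233.0415, prob=0.010786
DDDDUD: Ā=84.7914, payoff=0.0000, prob=0.000047
UDDDUD: Ā=159.1291, payoff=0.0000, prob=0.000289
DUDDUD: Ā=138.3291, payoff=0.0000, prob=0.000289
UUDDUD: Ā=259.6039, payoff=44.4739, prob=0.001765
DDUDUD: Ā=123.1451, payoff=0.0000, prob=0.000289
UDUDUD: Ā=231.1079, payoff=15.9779, prob=0.001765
DUUDUD: Ā=210.3079, payoff=0.0000, prob=0.001765
UUUDUD: Ā=394.6874, payoff=179.5574, prob=0.010786
DDDUUD: Ā=112.0607, payoff=0.0000, prob=0.000289
UDDUUD: Ā=210.3058, payoff=0.0000, prob=0.001765
DUDUUD: Ā=189.5058, payoff=0.0000, prob=0.001765
UUDUUD: Ā=355.6478, payoff=140.5178, prob=0.010786
DDUUUD: Ā=174.3218, payoff=0.0000, prob=0.001765
UDUUUD: Ā=327.1518, payoff=112.0218, prob=0.010786
DUUUUD: Ā=306.3518, payoff=91.2218, prob=0.010786
UUUUUD: Ā=574.9343, payoff=359.8043, prob=0.065914
DDDDDU: Ā=78.8846, payoff=0.0000, prob=0.000047
UDDDDU: Ā=148.0436, payoff=0.0000, prob=0.000289
DUDDDU: Ā=127.2436, payoff=0.0000, prob=0.000289
UUDDDU: Ā=238.7997, payoff=23.6697, prob=0.001765
DDUDDU: Ā=112.0596, payoff=0.0000, prob=0.000289
UDUDDU: Ā=210.3037, payoff=0.0000, prob=0.001765
DUUDDU: Ā=189.5037, payoff=0.0000, prob=0.001765
UUUDDU: Ā=355.6439, payoff=140.5139, prob=0.010786
DDDUDU: Ā=100.9753, payoff=0.0000, prob=0.000289
UDDUDU: Ā=189.5016, payoff=0.0000, prob=0.001765
DUDUDU: Ā=168.7016, payoff=0.0000, prob=0.001765
UUDUDU: Ā=316.6044, payoff=101.4744, prob=0.010786
DDUUDU: Ā=153.5176, payoff=0.0000, prob=0.001765
UDUUDU: Ā=288.1084, payoff=72.9784, prob=0.010786
DUUUDU: Ā=267.3084, payoff=52.1784, prob=0.010786
UUUUDU: Ā=501.6610, payoff=286.5310, prob=0.065914
DDDDUU: Ā=92.8838, payoff=0.0000, prob=0.000289
UDDDUU: Ā=174.3161, payoff=0.0000, prob=0.001765
DUDDUU: Ā=153.5161, payoff=0.0000, prob=0.001765
UUDDUU: Ā=288.1056, payoff=72.9756, prob=0.010786
DDUDUU: Ā=138.3321, payoff=0.0000, prob=0.001765
UDUDUU: Ā=259.6096, payoff=44.4796, prob=0.010786
DUUDUU: Ā=238.8096, payoff=23.6796, prob=0.010786
UUUDUU: Ā=448.1768, payoff=233.0468, prob=0.065914
DDDUUU: Ā=127.2478, payoff=0.0000, prob=0.001765
UDDUUU: Ā=238.8075, payoff=23.6775, prob=0.010786
DUDUUU: Ā=218.0075, payoff=2.8775, prob=0.010786
UUDUUU: Ā=409.1373, payoff=194.0073, prob=0.065914
DDUUUU: Ā=202.8235, payoff=0.0000, prob=0.010786
UDUUUU: Ā=380.6413, payoff=165.5113, prob=0.065914
DUUUUU: Ā=359.8413, payoff=144.7113, prob=0.065914
UUUUUU: Ā=675.3186, payoff=460.1886, prob=0.402806
Price = Σ prob·payoff / R^6 = 291.090370 / 4.398047 = 66.1863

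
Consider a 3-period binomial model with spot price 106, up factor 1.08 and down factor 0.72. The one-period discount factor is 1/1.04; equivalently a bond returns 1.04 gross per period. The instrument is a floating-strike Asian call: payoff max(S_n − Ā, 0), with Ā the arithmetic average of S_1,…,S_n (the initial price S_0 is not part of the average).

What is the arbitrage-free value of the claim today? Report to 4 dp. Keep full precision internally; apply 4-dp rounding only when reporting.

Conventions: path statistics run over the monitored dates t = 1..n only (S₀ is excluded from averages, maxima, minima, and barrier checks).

With p* = (R−d)/(u−d) = 0.8889, sum probability × payoff across the paths and divide by R^3.
Enumerate all 2^3 = 8 price paths (U = up ×1.08, D = down ×0.72); each path with k up-moves has probability p*^k·(1−p*)^(3−k).
DDD: Ā=56.9449, payoff=0.0000, prob=0.001372
UDD: Ā=85.4173, payoff=0.0000, prob=0.010974
DUD: Ā=72.6973, payoff=0.0000, prob=0.010974
UUD: Ā=109.0460, payoff=0.0000, prob=0.087791
DDU: Ā=63.5389, payoff=0.0000, prob=0.010974
UDU: Ā=95.3084, payoff=0.0000, prob=0.087791
DUU: Ā=82.5884, payoff=6.4312, prob=0.087791
UUU: Ā=123.8826, payoff=9.6468, prob=0.702332
Price = Σ prob·payoff / R^3 = 7.339897 / 1.124864 = 6.5251

price = 6.5251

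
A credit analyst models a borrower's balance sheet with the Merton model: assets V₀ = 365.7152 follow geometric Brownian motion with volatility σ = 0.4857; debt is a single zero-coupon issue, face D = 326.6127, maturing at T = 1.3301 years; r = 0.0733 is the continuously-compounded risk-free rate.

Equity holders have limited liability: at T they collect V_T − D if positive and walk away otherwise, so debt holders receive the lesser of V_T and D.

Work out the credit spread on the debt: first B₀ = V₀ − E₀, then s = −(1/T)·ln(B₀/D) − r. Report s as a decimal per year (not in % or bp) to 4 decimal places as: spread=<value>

Equity is a call on the firm's assets struck at D = 326.6127:
d₁ = [ln(V₀/D) + (r + σ²/2)T] / (σ√T)
   = [ln(365.7152/326.6127) + (0.0733 + 0.5·0.4857²)·1.3301] / (0.4857·√1.3301)
   = [0.113080 + 0.254385] / 0.560158 = 0.656002
d₂ = d₁ − σ√T = 0.656002 − 0.560158 = 0.095844
N(d₁) = 0.744089,  N(d₂) = 0.538178,  e^(−rT) = 0.907106
E₀ = V₀·N(d₁) − D·e^(−rT)·N(d₂)
   = 365.7152·0.744089 − 326.6127·0.907106·0.538178 = 112.677332
B₀ = V₀ − E₀ = 365.7152 − 112.677332 = 253.037868
spread = −(1/T)·ln(B₀/D) − r = −(1/1.3301)·ln(253.037868/326.6127) − 0.0733 = 0.11859227

spread=0.1186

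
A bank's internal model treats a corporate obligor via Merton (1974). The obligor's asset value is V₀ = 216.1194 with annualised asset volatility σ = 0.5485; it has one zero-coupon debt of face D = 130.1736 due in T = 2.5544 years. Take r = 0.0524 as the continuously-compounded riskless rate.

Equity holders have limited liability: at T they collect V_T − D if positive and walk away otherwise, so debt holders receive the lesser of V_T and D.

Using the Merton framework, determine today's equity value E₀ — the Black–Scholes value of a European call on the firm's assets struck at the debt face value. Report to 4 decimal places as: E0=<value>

Equity is a call on the firm's assets struck at D = 130.1736:
d₁ = [ln(V₀/D) + (r + σ²/2)T] / (σ√T)
   = [ln(216.1194/130.1736) + (0.0524 + 0.5·0.5485²)·2.5544] / (0.5485·√2.5544)
   = [0.506962 + 0.518099] / 0.876640 = 1.169307
d₂ = d₁ − σ√T = 1.169307 − 0.876640 = 0.292668
N(d₁) = 0.878860,  N(d₂) = 0.615112,  e^(−rT) = 0.874721
E₀ = V₀·N(d₁) − D·e^(−rT)·N(d₂)
   = 216.1194·0.878860 − 130.1736·0.874721·0.615112 = 119.898655

E0=119.8987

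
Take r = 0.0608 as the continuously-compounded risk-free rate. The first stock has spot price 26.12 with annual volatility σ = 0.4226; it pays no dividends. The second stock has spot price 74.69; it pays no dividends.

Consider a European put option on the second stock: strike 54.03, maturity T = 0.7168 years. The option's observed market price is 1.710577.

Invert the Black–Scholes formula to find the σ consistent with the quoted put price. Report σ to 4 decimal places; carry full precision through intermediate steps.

At σ = 0.4200 the Black–Scholes value reproduces the quote:
σ√T = 0.42·√0.7168 = 0.355589
d₁ = (ln(S/K) + (r+σ²/2)T) / (σ√T) = (ln(74.69/54.03) + (0.0608+0.42²/2)·0.7168) / 0.355589 = (0.323807 + 0.106803) / 0.355589 = 1.210977
d₂ = d₁ − σ√T = 1.210977 − 0.355589 = 0.855388
e^{−rT} = 0.957355
N(−d₁) = 0.112952,  N(−d₂) = 0.196168
V = K·e^{−rT}·N(−d₂) − S·N(−d₁) = 10.146974 − 8.436397 = 1.710577 (the quoted price), and the Black–Scholes price is strictly increasing in σ, so σ is unique

sigma = 0.4200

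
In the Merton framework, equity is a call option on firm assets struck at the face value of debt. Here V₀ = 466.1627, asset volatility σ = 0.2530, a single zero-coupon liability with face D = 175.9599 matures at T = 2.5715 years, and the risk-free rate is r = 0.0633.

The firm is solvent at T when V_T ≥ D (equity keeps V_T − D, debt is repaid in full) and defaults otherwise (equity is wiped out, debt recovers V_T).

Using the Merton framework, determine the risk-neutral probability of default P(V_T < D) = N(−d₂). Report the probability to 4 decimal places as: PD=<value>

PD=0.0047

With assets at 466.1627 and a single debt payment of 175.9599 at 2.5715 years:
d₁ = [ln(V₀/D) + (r + σ²/2)T] / (σ√T)
   = [ln(466.1627/175.9599) + (0.0633 + 0.5·0.2530²)·2.5715] / (0.2530·√2.5715)
   = [0.974279 + 0.245076] / 0.405708 = 3.005495
d₂ = d₁ − σ√T = 3.005495 − 0.405708 = 2.599787
risk-neutral PD = N(−d₂) = N(-2.599787) = 0.004664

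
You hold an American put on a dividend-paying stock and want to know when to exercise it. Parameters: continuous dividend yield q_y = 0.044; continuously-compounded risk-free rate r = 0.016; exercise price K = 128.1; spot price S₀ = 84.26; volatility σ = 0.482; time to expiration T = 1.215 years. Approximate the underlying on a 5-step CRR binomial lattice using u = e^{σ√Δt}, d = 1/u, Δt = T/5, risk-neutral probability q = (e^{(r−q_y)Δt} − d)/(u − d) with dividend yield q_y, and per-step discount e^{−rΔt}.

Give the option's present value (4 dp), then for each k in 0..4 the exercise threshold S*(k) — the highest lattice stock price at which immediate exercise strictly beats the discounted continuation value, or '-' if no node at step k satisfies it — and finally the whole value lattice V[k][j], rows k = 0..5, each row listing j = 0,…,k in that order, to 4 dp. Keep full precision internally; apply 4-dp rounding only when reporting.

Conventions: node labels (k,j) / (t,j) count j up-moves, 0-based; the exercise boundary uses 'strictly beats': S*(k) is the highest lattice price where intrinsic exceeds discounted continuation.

price = 51.9208
boundary = - - - 41.3099 32.5735
tree:
51.9208
63.9320 36.2596
75.9465 48.3761 20.3140
86.7901 62.0730 30.4180 6.9263
95.5265 75.7707 44.2390 12.1294 0.0000
102.4153 86.7901 61.6596 21.2411 0.0000 0.0000

Δt=0.24300  u=1.26820  d=0.78852  q=0.42674  discount=0.99612
step 5 (expiry): payoffs max(K−S,0) = 102.4153 86.7901 61.6596 21.2411 0.0000 0.0000
step 4: (k=4,j=0): S=32.5735, K−S=95.5265, hold=95.3758 ⇒ V=95.5265 exercise | (k=4,j=1): S=52.3893, K−S=75.7107, hold=75.7707 ⇒ V=75.7707 continue | (k=4,j=2): S=84.2600, K−S=43.8400, hold=44.2390 ⇒ V=44.2390 continue | (k=4,j=3): S=135.5189, K−S=0.0000, hold=12.1294 ⇒ V=12.1294 continue | (k=4,j=4): S=217.9608, K−S=0.0000, hold=0.0000 ⇒ V=0.0000 continue  boundary S*=32.5735
step 3: (k=3,j=0): S=41.3099, K−S=86.7901, hold=86.7579 ⇒ V=86.7901 exercise | (k=3,j=1): S=66.4404, K−S=61.6596, hold=62.0730 ⇒ V=62.0730 continue | (k=3,j=2): S=106.8589, K−S=21.2411, hold=30.4180 ⇒ V=30.4180 continue | (k=3,j=3): S=171.8657, K−S=0.0000, hold=6.9263 ⇒ V=6.9263 continue  boundary S*=41.3099
step 2: (k=2,j=0): S=52.3893, K−S=75.7107, hold=75.9465 ⇒ V=75.9465 continue | (k=2,j=1): S=84.2600, K−S=43.8400, hold=48.3761 ⇒ V=48.3761 continue | (k=2,j=2): S=135.5189, K−S=0.0000, hold=20.3140 ⇒ V=20.3140 continue  boundary S*=-
step 1: (k=1,j=0): S=66.4404, K−S=61.6596, hold=63.9320 ⇒ V=63.9320 continue | (k=1,j=1): S=106.8589, K−S=21.2411, hold=36.2596 ⇒ V=36.2596 continue  boundary S*=-
step 0: (k=0,j=0): S=84.2600, K−S=43.8400, hold=51.9208 ⇒ V=51.9208 continue  boundary S*=-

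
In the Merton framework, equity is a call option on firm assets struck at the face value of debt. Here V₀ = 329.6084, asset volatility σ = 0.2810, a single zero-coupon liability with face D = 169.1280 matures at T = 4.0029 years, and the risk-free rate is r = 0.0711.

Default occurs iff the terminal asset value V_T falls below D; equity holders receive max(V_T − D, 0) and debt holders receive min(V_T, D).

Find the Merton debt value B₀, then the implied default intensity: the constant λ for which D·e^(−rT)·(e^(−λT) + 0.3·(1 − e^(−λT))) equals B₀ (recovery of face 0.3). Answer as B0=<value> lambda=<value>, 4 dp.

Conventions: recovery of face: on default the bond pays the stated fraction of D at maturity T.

Apply the equity-as-call identities (strike 169.1280, horizon 4.0029 years):
d₁ = [ln(V₀/D) + (r + σ²/2)T] / (σ√T)
   = [ln(329.6084/169.1280) + (0.0711 + 0.5·0.2810²)·4.0029] / (0.2810·√4.0029)
   = [0.667249 + 0.442643] / 0.562204 = 1.974182
d₂ = d₁ − σ√T = 1.974182 − 0.562204 = 1.411978
N(d₁) = 0.975819,  N(d₂) = 0.921022,  e^(−rT) = 0.752310
E₀ = V₀·N(d₁) − D·e^(−rT)·N(d₂)
   = 329.6084·0.975819 − 169.1280·0.752310·0.921022 = 204.450459
B₀ = V₀ − E₀ = 329.6084 − 204.450459 = 125.157941
e^(−λT) = (B₀·e^(rT)/D − 0.3)/(1 − 0.3) = (125.1579·1.329238/169.1280 − 0.3)/0.7 = 0.97665922
λ = −ln(0.97665922)/4.0029 = 0.005900

B0=125.1579 lambda=0.0059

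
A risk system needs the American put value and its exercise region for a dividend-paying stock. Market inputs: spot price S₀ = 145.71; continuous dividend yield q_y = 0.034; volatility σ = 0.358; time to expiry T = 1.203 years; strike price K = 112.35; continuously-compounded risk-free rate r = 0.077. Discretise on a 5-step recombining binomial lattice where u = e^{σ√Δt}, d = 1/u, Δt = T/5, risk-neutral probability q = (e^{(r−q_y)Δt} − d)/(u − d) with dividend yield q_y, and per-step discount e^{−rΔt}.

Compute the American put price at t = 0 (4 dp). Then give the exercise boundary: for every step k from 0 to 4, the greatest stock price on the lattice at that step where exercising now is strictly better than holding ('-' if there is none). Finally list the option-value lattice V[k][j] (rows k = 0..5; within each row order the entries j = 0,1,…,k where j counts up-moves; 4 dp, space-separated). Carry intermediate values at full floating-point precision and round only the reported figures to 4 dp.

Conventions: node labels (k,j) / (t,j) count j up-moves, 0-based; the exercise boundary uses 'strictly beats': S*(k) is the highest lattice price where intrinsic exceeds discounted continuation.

Δt=0.24060, u=1.19196, d=0.83895, q=0.48567, disc=e^(-rΔt)=0.98164
k=5 terminal: V=max(K-S,0) → 51.7918 26.3101 0.0000 0.0000 0.0000 0.0000
k=4: j=0 S=72.1833 intr=40.1667 cont=38.6926 V=40.1667[EX]; j=1 S=102.5564 intr=9.7936 cont=13.2837 V=13.2837[hold]; j=2 S=145.7100 intr=0.0000 cont=0.0000 V=0.0000[hold]; j=3 S=207.0217 intr=0.0000 cont=0.0000 V=0.0000[hold]; j=4 S=294.1320 intr=0.0000 cont=0.0000 V=0.0000[hold]  S*(4)=72.1833
k=3: j=0 S=86.0399 intr=26.3101 cont=26.6128 V=26.6128[hold]; j=1 S=122.2436 intr=0.0000 cont=6.7068 V=6.7068[hold]; j=2 S=173.6811 intr=0.0000 cont=0.0000 V=0.0000[hold]; j=3 S=246.7624 intr=0.0000 cont=0.0000 V=0.0000[hold]  S*(3)=-
k=2: j=0 S=102.5564 intr=9.7936 cont=16.6340 V=16.6340[hold]; j=1 S=145.7100 intr=0.0000 cont=3.3862 V=3.3862[hold]; j=2 S=207.0217 intr=0.0000 cont=0.0000 V=0.0000[hold]  S*(2)=-
k=1: j=0 S=122.2436 intr=0.0000 cont=10.0127 V=10.0127[hold]; j=1 S=173.6811 intr=0.0000 cont=1.7096 V=1.7096[hold]  S*(1)=-
k=0: j=0 S=145.7100 intr=0.0000 cont=5.8704 V=5.8704[hold]  S*(0)=-

price = 5.8704
boundary = - - - - 72.1833
tree:
5.8704
10.0127 1.7096
16.6340 3.3862 0.0000
26.6128 6.7068 0.0000 0.0000
40.1667 13.2837 0.0000 0.0000 0.0000
51.7918 26.3101 0.0000 0.0000 0.0000 0.0000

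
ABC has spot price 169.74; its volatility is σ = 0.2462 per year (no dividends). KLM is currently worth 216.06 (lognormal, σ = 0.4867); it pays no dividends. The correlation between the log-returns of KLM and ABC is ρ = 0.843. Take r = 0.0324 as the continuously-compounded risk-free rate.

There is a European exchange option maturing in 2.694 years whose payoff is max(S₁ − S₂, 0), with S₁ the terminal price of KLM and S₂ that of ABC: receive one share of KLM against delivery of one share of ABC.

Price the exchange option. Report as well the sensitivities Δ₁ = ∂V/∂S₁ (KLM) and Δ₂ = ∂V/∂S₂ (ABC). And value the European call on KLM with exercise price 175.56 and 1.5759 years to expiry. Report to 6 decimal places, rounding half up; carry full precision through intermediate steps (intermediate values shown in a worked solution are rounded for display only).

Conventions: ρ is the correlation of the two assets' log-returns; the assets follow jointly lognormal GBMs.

σ_eff = √(σ₁² + σ₂² − 2ρσ₁σ₂) = √(0.4867² + 0.2462² − 2·0.843·0.4867·0.2462) = 0.308975
d₁ = (ln(S₁/S₂) + (q₂ − q₁ + σ_eff²/2)T) / (σ_eff√T) = (ln(216.06/169.74) + (0.0 − 0.0 + 0.047733)·2.694) / 0.507133 = 0.729355
d₂ = d₁ − σ_eff√T = 0.729355 − 0.507133 = 0.222222
N(d₁) = 0.767108,  N(d₂) = 0.587930
V = S₁·e^{−q₁T}·N(d₁) − S₂·e^{−q₂T}·N(d₂) = 165.741325 − 99.795170 = 65.946155
Δ₁ = e^{−q₁T}·N(d₁) = 0.767108;  Δ₂ = −e^{−q₂T}·N(d₂) = -0.587930
[vanilla: KLM call K=175.56]
σ√T = 0.4867·√1.5759 = 0.610978
d₁ = (ln(S/K) + (r+σ²/2)T) / (σ√T) = (ln(216.06/175.56) + (0.0324+0.4867²/2)·1.5759) / 0.610978 = (0.207575 + 0.237706) / 0.610978 = 0.728801
d₂ = d₁ − σ√T = 0.728801 − 0.610978 = 0.117823
e^{−rT} = 0.950222
N(d₁) = 0.766938,  N(d₂) = 0.546896
price = S·N(d₁) − K·e^{−rT}·N(d₂) = 165.704701 − 91.233777 = 74.470924

exchange price = 65.946155
Δ1 = 0.767108
Δ2 = -0.587930
price(KLM call K=175.56) = 74.470924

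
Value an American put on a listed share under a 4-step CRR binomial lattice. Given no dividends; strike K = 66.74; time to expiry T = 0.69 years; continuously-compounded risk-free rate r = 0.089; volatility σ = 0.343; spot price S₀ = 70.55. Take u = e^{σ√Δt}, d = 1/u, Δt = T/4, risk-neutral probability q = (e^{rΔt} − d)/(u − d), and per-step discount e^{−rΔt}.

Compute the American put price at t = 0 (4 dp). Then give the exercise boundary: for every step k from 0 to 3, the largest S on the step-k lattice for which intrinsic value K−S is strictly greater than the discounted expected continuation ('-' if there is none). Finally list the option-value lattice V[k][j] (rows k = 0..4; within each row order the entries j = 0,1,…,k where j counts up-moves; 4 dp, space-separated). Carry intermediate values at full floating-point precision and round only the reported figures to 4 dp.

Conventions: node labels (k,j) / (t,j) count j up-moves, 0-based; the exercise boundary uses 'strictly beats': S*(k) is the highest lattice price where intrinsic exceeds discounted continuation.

price = 4.5641
boundary = - - 53.0590 46.0140
tree:
4.5641
8.0566 1.4579
13.6810 3.0751 0.0000
20.7260 6.4862 0.0000 0.0000
26.8356 13.6810 0.0000 0.0000 0.0000

Δt=0.17250, u=1.15311, d=0.86722, q=0.51856, disc=e^(-rΔt)=0.98476
k=4 terminal: V=max(K-S,0) → 26.8356 13.6810 0.0000 0.0000 0.0000
k=3: j=0 S=46.0140 intr=20.7260 cont=19.7092 V=20.7260[EX]; j=1 S=61.1826 intr=5.5574 cont=6.4862 V=6.4862[hold]; j=2 S=81.3516 intr=0.0000 cont=0.0000 V=0.0000[hold]; j=3 S=108.1693 intr=0.0000 cont=0.0000 V=0.0000[hold]  S*(3)=46.0140
k=2: j=0 S=53.0590 intr=13.6810 cont=13.1385 V=13.6810[EX]; j=1 S=70.5500 intr=0.0000 cont=3.0751 V=3.0751[hold]; j=2 S=93.8069 intr=0.0000 cont=0.0000 V=0.0000[hold]  S*(2)=53.0590
k=1: j=0 S=61.1826 intr=5.5574 cont=8.0566 V=8.0566[hold]; j=1 S=81.3516 intr=0.0000 cont=1.4579 V=1.4579[hold]  S*(1)=-
k=0: j=0 S=70.5500 intr=0.0000 cont=4.5641 V=4.5641[hold]  S*(0)=-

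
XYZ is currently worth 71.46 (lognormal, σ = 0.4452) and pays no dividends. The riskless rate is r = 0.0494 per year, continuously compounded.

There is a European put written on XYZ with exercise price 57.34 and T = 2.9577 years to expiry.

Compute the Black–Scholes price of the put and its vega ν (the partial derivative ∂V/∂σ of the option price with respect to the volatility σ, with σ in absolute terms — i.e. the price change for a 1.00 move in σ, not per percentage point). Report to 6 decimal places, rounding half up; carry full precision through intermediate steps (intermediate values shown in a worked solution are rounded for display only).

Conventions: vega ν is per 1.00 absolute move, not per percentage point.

price = 8.983448
ν = 33.838298

σ√T = 0.4452·√2.9577 = 0.765653
d₁ = (ln(S/K) + (r+σ²/2)T) / (σ√T) = (ln(71.46/57.34) + (0.0494+0.4452²/2)·2.9577) / 0.765653 = (0.220139 + 0.439223) / 0.765653 = 0.861176
d₂ = d₁ − σ√T = 0.861176 − 0.765653 = 0.095523
e^{−rT} = 0.864062
N(−d₁) = 0.194571,  N(−d₂) = 0.461950
Put price V = K·e^{−rT}·N(−d₂) − S·N(−d₁) = 22.887460 − 13.904012 = 8.983448
φ(d₁) = (1/√(2π))·e^{−d₁²/2} = 0.275339
ν = S·φ(d₁)·√T = 33.838298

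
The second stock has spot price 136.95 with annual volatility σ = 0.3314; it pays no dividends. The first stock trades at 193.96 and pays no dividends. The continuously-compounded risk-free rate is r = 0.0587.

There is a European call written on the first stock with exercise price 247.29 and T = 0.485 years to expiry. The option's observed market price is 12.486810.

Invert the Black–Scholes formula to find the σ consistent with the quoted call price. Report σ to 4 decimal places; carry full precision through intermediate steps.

sigma = 0.5047

At σ = 0.5047 the Black–Scholes value reproduces the quote:
σ√T = 0.5047·√0.485 = 0.351483
d₁ = (ln(S/K) + (r+σ²/2)T) / (σ√T) = (ln(193.96/247.29) + (0.0587+0.5047²/2)·0.485) / 0.351483 = (-0.242910 + 0.090240) / 0.351483 = -0.434360
d₂ = d₁ − σ√T = -0.434360 − 0.351483 = -0.785843
e^{−rT} = 0.971932
N(d₁) = 0.332013,  N(d₂) = 0.215980
V = S·N(d₁) − K·e^{−rT}·N(d₂) = 64.397327 − 51.910518 = 12.486810 (the observed quote) — the price is monotone increasing in volatility, hence this σ is the only solution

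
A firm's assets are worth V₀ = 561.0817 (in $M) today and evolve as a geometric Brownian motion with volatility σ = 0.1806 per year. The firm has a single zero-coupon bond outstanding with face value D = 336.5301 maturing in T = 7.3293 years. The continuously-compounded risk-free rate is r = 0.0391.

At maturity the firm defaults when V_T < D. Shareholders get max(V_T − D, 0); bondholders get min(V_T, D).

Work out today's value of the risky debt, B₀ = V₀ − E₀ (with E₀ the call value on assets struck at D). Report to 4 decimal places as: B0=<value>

B0=248.7942

With assets at 561.0817 and a single debt payment of 336.5301 at 7.3293 years:
d₁ = [ln(V₀/D) + (r + σ²/2)T] / (σ√T)
   = [ln(561.0817/336.5301) + (0.0391 + 0.5·0.1806²)·7.3293] / (0.1806·√7.3293)
   = [0.511179 + 0.406103] / 0.488933 = 1.876091
d₂ = d₁ − σ√T = 1.876091 − 0.488933 = 1.387159
N(d₁) = 0.969679,  N(d₂) = 0.917303,  e^(−rT) = 0.750830
E₀ = V₀·N(d₁) − D·e^(−rT)·N(d₂)
   = 561.0817·0.969679 − 336.5301·0.750830·0.917303 = 312.287491
B₀ = V₀ − E₀ = 561.0817 − 312.287491 = 248.794209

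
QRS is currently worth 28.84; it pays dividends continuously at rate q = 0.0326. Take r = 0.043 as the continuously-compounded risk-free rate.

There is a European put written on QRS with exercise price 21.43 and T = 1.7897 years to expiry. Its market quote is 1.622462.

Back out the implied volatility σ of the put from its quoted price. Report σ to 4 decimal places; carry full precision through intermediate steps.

sigma = 0.3524

At σ = 0.3524 the Black–Scholes value reproduces the quote:
σ√T = 0.3524·√1.7897 = 0.471440
d₁ = (ln(S/K) + (r−q+σ²/2)T) / (σ√T) = (ln(28.84/21.43) + (0.043−0.0326+0.3524²/2)·1.7897) / 0.471440 = (0.296972 + 0.129741) / 0.471440 = 0.905126
d₂ = d₁ − σ√T = 0.905126 − 0.471440 = 0.433686
e^{−rT} = 0.925930
e^{−qT} = 0.943325
N(−d₁) = 0.182699,  N(−d₂) = 0.332258
V = K·e^{−rT}·N(−d₂) − S·e^{−qT}·N(−d₁) = 6.592891 − 4.970429 = 1.622462 (equal to the quote); since ∂V/∂σ > 0 for all σ, the implied volatility is unique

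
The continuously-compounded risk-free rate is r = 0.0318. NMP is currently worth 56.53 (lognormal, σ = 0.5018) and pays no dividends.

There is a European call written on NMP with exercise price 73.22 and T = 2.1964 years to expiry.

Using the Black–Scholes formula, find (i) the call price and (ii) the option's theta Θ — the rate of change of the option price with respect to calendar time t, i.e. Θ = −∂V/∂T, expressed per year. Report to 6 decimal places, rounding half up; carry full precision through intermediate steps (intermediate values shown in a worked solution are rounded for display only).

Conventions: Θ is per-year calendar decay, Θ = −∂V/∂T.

σ√T = 0.5018·√2.1964 = 0.743680
d₁ = (ln(S/K) + (r+σ²/2)T) / (σ√T) = (ln(56.53/73.22) + (0.0318+0.5018²/2)·2.1964) / 0.743680 = (-0.258697 + 0.346376) / 0.743680 = 0.117898
d₂ = d₁ − σ√T = 0.117898 − 0.743680 = -0.625782
e^{−rT} = 0.932538
N(d₁) = 0.546926,  N(d₂) = 0.265729
Call price V = S·N(d₁) − K·e^{−rT}·N(d₂) = 30.917721 − 18.144084 = 12.773637
φ(d₁) = (1/√(2π))·e^{−d₁²/2} = 0.396179
Θ = −S·φ(d₁)·σ/(2√T) − r·K·e^{−rT}·N(d₂) = −3.791540 − 0.576982 = -4.368522

price = 12.773637
Θ = -4.368522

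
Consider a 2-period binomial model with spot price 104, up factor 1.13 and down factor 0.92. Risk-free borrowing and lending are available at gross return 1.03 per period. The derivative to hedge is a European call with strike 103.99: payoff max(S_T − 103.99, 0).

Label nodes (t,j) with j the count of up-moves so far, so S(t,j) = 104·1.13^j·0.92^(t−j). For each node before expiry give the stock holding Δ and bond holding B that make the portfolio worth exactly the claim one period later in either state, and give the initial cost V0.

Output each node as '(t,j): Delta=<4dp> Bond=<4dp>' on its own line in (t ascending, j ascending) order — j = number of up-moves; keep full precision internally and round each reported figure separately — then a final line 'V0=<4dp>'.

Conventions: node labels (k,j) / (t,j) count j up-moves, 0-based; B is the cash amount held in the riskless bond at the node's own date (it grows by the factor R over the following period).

(0,0): Delta=0.6621 Bond=-59.4622
(1,0): Delta=0.2055 Bond=-17.5595
(1,1): Delta=1.0000 Bond=-100.9612
V0=9.3917

Arbitrage-free pricing uses the up-move probability p* = (R−d)/(u−d) = 0.5238, discounting each step at R = 1.03.
Terminal payoffs: V(2,0)=0.0000, V(2,1)=4.1284, V(2,2)=28.8076
  t=1,j=0: stock 95.6800 → up 108.1184 (V=4.1284), down 88.0256 (V=0.0000). Price 2.0995; hedge Δ=0.2055, bond B=-17.5595.
  t=1,j=1: stock 117.5200 → up 132.7976 (V=28.8076), down 108.1184 (V=4.1284). Price 16.5588; hedge Δ=1.0000, bond B=-100.9612.
  t=0,j=0: stock 104.0000 → up 117.5200 (V=16.5588), down 95.6800 (V=2.0995). Price 9.3917; hedge Δ=0.6621, bond B=-59.4622.
Verification: the root portfolio costs Δ(0,0)·S0 + B(0,0) = 9.3917, matching V0.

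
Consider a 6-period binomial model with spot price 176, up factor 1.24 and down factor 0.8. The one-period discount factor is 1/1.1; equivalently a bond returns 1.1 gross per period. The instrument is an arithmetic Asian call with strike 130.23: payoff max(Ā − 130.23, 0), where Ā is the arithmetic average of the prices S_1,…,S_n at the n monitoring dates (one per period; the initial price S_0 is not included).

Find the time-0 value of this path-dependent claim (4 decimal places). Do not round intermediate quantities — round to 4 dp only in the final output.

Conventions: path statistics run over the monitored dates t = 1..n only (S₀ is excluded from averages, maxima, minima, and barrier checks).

price = 67.4390

Set p* = 0.6818 (from d < R < u); the path-dependent value is the discounted p*-expectation over all price paths.
Enumerate all 2^6 = 64 price paths (U = up ×1.24, D = down ×0.8); each path with k up-moves has probability p*^k·(1−p*)^(6−k).
DDDDDD: Ā=86.5751, payoff=0.0000, prob=0.001038
UDDDDD: Ā=134.1914, payoff=3.9614, prob=0.002224
DUDDDD: Ā=121.2847, payoff=0.0000, prob=0.002224
UUDDDD: Ā=187.9914, payoff=57.7614, prob=0.004765
DDUDDD: Ā=110.9594, payoff=0.0000, prob=0.002224
UDUDDD: Ā=171.9871, payoff=41.7571, prob=0.004765
DUUDDD: Ā=159.0804, payoff=28.8504, prob=0.004765
UUUDDD: Ā=246.5747, payoff=116.3447, prob=0.010210
DDDUDD: Ā=102.6991, payoff=0.0000, prob=0.002224
UDDUDD: Ā=159.1837, payoff=28.9537, prob=0.004765
DUDUDD: Ā=146.2770, payoff=16.0470, prob=0.004765
UUDUDD: Ā=226.7294, payoff=96.4994, prob=0.010210
DDUUDD: Ā=135.9517, payoff=5.7217, prob=0.004765
UDUUDD: Ā=210.7251, payoff=80.4951, prob=0.010210
DUUUDD: Ā=197.8184, payoff=67.5884, prob=0.010210
UUUUDD: Ā=306.6186, payoff=176.3886, prob=0.021879
DDDDUD: Ā=96.0909, payoff=0.0000, prob=0.002224
UDDDUD: Ā=148.9409, payoff=18.7109, prob=0.004765
DUDDUD: Ā=136.0343, payoff=5.8043, prob=0.004765
UUDDUD: Ā=210.8531, payoff=80.6231, prob=0.010210
DDUDUD: Ā=125.7089, payoff=0.0000, prob=0.004765
UDUDUD: Ā=194.8489, payoff=64.6189, prob=0.010210
DUUDUD: Ā=181.9422, payoff=51.7122, prob=0.010210
UUUDUD: Ā=282.0104, payoff=151.7804, prob=0.021879
DDDUUD: Ā=117.4487, payoff=0.0000, prob=0.004765
UDDUUD: Ā=182.0454, payoff=51.8154, prob=0.010210
DUDUUD: Ā=169.1388, payoff=38.9088, prob=0.010210
UUDUUD: Ā=262.1651, payoff=131.9351, prob=0.021879
DDUUUD: Ā=158.8134, payoff=28.5834, prob=0.010210
UDUUUD: Ā=246.1608, payoff=115.9308, prob=0.021879
DUUUUD: Ā=233.2542, payoff=103.0242, prob=0.021879
UUUUUD: Ā=361.5440, payoff=231.3140, prob=0.046883
DDDDDU: Ā=90.8044, payoff=0.0000, prob=0.002224
UDDDDU: Ā=140.7468, payoff=10.5168, prob=0.004765
DUDDDU: Ā=127.8401, payoff=0.0000, prob=0.004765
UUDDDU: Ā=198.1521, payoff=67.9221, prob=0.010210
DDUDDU: Ā=117.5148, payoff=0.0000, prob=0.004765
UDUDDU: Ā=182.1479, payoff=51.9179, prob=0.010210
DUUDDU: Ā=169.2412, payoff=39.0112, prob=0.010210
UUUDDU: Ā=262.3239, payoff=132.0939, prob=0.021879
DDDUDU: Ā=109.2545, payoff=0.0000, prob=0.004765
UDDUDU: Ā=169.3445, payoff=39.1145, prob=0.010210
DUDUDU: Ā=156.4378, payoff=26.2078, prob=0.010210
UUDUDU: Ā=242.4786, payoff=112.2486, prob=0.021879
DDUUDU: Ā=146.1125, payoff=15.8825, prob=0.010210
UDUUDU: Ā=226.4743, payoff=96.2443, prob=0.021879
DUUUDU: Ā=213.5677, payoff=83.3377, prob=0.021879
UUUUDU: Ā=331.0299, payoff=200.7999, prob=0.046883
DDDDUU: Ā=102.6463, payoff=0.0000, prob=0.004765
UDDDUU: Ā=159.1017, payoff=28.8717, prob=0.010210
DUDDUU: Ā=146.1951, payoff=15.9651, prob=0.010210
UUDDUU: Ā=226.6024, payoff=96.3724, prob=0.021879
DDUDUU: Ā=135.8697, payoff=5.6397, prob=0.010210
UDUDUU: Ā=210.5981, payoff=80.3681, prob=0.021879
DUUDUU: Ā=197.6914, payoff=67.4614, prob=0.021879
UUUDUU: Ā=306.4217, payoff=176.1917, prob=0.046883
DDDUUU: Ā=127.6095, payoff=0.0000, prob=0.010210
UDDUUU: Ā=197.7947, payoff=67.5647, prob=0.021879
DUDUUU: Ā=184.8880, payoff=54.6580, prob=0.021879
UUDUUU: Ā=286.5764, payoff=156.3464, prob=0.046883
DDUUUU: Ā=174.5627, payoff=44.3327, prob=0.021879
UDUUUU: Ā=270.5721, payoff=140.3421, prob=0.046883
DUUUUU: Ā=257.6655, payoff=127.4355, prob=0.046883
UUUUUU: Ā=399.3815, payoff=269.1515, prob=0.100464
Price = Σ prob·payoff / R^6 = 119.472385 / 1.771561 = 67.4390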